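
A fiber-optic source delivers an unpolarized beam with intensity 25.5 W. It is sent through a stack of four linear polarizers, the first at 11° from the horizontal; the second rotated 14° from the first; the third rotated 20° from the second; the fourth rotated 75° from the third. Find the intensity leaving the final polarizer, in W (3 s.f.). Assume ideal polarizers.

Unpolarized light through the first polarizer → I₁ = 25.5 W/2 = 12.75 W, polarized at 11°.
I₂ = I₁ · cos²(14°) = 12.75 · 0.9415 = 12 W.
I₃ = I₂ · cos²(20°) = 12 · 0.883 = 10.6 W.
I₄ = I₃ · cos²(75°) = 10.6 · 0.06699 = 0.71 W.

I ≈ 0.710 W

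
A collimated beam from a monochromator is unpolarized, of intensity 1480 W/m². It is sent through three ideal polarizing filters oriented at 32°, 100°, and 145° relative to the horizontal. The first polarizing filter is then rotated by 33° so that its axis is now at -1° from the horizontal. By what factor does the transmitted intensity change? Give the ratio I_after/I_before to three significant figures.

I_new/I_old ≈ 0.259

Before rotation:
Unpolarized light through the first polarizer → I₁ = ½ I₀, now polarized at 32°.
I₂ = I₁ cos²(100° − 32°) = 0.5 I₀ · cos²(68°) = 0.07017 I₀.
I₃ = I₂ cos²(145° − 100°) = 0.07017 I₀ · cos²(45°) = 0.03508 I₀.
After rotation:
Unpolarized light through the first polarizer → I₁ = ½ I₀, now polarized at -1°.
Angle between axes 1 and 2: 79°. I₂ = 0.5 I₀ · cos²(79°) = 0.0182 I₀.
I₃ = I₂ cos²(145° − 100°) = 0.0182 I₀ · cos²(45°) = 0.009102 I₀.
Ratio = 0.009102 / 0.03508 = 0.2594.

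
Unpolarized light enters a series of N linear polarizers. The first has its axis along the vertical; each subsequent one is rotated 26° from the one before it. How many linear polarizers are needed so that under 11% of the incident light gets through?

N = 9

First polarizer halves the unpolarized light: factor 1/2.
Each further stage multiplies by cos²(26°) = 0.8078.
After N polarizers: T = 0.5·0.8078^(N−1). Require T < 0.11 ⇒ N−1 > ln(0.11/0.5)/ln(0.8078) = 7.10, so N−1 ≥ 8 and N = 9.
Check: N=9 gives T = 0.09068 < 0.11; N=8 gives T = 0.1123.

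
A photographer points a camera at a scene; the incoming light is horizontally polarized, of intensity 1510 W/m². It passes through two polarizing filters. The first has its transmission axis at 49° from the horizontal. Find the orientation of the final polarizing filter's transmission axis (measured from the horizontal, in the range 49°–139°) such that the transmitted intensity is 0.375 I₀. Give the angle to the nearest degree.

I₁ = I₀ cos²(49° − 0°) = I₀ cos²(49°) = 0.4304 I₀.
Need I₂/I₀ = 0.375, so cos²(θ − 49°) = 0.375 / 0.4304 = 0.8713.
θ − 49° = arccos(√0.8713) = 21.0°, giving θ ≈ 49 + 21.0 = 70.0°.

θ ≈ 70°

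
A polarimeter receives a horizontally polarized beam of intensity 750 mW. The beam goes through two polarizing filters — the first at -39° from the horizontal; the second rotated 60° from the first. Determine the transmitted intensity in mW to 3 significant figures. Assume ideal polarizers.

I ≈ 113 mW

By Malus's law, I₁ = 750 mW · cos²(39°) = 453 mW.
I₂ = I₁ · cos²(60°) = 453 · 0.25 = 113.2 mW.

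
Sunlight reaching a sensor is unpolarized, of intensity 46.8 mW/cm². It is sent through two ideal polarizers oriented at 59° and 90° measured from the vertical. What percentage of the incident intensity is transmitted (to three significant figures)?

Unpolarized light through the first polarizer → I₁ = 46.8 mW/cm²/2 = 23.4 mW/cm², polarized at 59°.
I₂ = I₁ · cos²(31°) = 23.4 · 0.7347 = 17.19 mW/cm².
That is 36.74% of the incident intensity.

≈ 36.7%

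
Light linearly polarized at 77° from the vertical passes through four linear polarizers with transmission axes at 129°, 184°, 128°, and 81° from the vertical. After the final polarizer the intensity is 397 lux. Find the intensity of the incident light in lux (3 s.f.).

I₀ ≈ 2.19e4 lux

By Malus's law, I₁ = I₀ cos²(129° − 77°) = I₀ cos²(52°) = 0.379 I₀.
I₂ = I₁ cos²(184° − 129°) = 0.379 I₀ · cos²(55°) = 0.1247 I₀.
I₃ = I₂ cos²(128° − 184°) = 0.1247 I₀ · cos²(56°) = 0.03899 I₀.
I₄ = I₃ cos²(81° − 128°) = 0.03899 I₀ · cos²(47°) = 0.01814 I₀.
So 397 lux = 0.01814 I₀, giving I₀ = 397/0.01814 = 2.189e+04 lux.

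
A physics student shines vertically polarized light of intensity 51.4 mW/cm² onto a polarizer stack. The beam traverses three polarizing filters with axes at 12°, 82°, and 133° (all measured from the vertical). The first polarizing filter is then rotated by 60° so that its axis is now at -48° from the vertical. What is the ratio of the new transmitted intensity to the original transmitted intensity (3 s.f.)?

Before rotation:
By Malus's law, I₁ = I₀ cos²(12° − 0°) = I₀ cos²(12°) = 0.9568 I₀.
I₂ = I₁ cos²(82° − 12°) = 0.9568 I₀ · cos²(70°) = 0.1119 I₀.
I₃ = I₂ cos²(133° − 82°) = 0.1119 I₀ · cos²(51°) = 0.04433 I₀.
After rotation:
I₁ = I₀ cos²(-48° − 0°) = I₀ cos²(48°) = 0.4477 I₀.
Angle between axes 1 and 2: 50°. I₂ = 0.4477 I₀ · cos²(50°) = 0.185 I₀.
I₃ = I₂ cos²(133° − 82°) = 0.185 I₀ · cos²(51°) = 0.07327 I₀.
Ratio = 0.07327 / 0.04433 = 1.653.

I_new/I_old ≈ 1.65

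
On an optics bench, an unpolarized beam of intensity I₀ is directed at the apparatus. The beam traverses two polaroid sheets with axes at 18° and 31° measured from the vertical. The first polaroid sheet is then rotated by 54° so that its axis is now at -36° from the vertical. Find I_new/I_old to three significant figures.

Before rotation:
Unpolarized light through the first polarizer → I₁ = ½ I₀, now polarized at 18°.
I₂ = I₁ cos²(31° − 18°) = 0.5 I₀ · cos²(13°) = 0.4747 I₀.
After rotation:
Unpolarized light through the first polarizer → I₁ = ½ I₀, now polarized at -36°.
I₂ = I₁ cos²(31° + 36°) = 0.5 I₀ · cos²(67°) = 0.07634 I₀.
Ratio = 0.07634 / 0.4747 = 0.1608.

I_new/I_old ≈ 0.161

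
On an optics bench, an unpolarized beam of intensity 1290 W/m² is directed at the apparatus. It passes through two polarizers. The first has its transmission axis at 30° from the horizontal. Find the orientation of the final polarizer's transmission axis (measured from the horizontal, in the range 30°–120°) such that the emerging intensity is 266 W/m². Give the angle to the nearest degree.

θ ≈ 80°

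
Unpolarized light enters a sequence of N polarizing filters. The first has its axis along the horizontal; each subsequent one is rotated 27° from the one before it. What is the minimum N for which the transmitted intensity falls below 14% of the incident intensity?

First polarizer halves the unpolarized light: factor 1/2.
Each further stage multiplies by cos²(27°) = 0.7939.
After N polarizers: T = 0.5·0.7939^(N−1). Require T < 0.14 ⇒ N−1 > ln(0.14/0.5)/ln(0.7939) = 5.52, so N−1 ≥ 6 and N = 7.
Check: N=7 gives T = 0.1252 < 0.14; N=6 gives T = 0.1577.

N = 7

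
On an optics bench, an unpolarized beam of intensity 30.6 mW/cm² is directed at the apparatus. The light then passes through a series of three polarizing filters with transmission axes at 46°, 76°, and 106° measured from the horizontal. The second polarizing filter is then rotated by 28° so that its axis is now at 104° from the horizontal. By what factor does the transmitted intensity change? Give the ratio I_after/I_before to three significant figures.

Before rotation:
Unpolarized light through the first polarizer → I₁ = ½ I₀, now polarized at 46°.
I₂ = I₁ cos²(76° − 46°) = 0.5 I₀ · cos²(30°) = 0.375 I₀.
I₃ = I₂ cos²(106° − 76°) = 0.375 I₀ · cos²(30°) = 0.2813 I₀.
After rotation:
Unpolarized light through the first polarizer → I₁ = ½ I₀, now polarized at 46°.
I₂ = I₁ cos²(104° − 46°) = 0.5 I₀ · cos²(58°) = 0.1404 I₀.
I₃ = I₂ cos²(106° − 104°) = 0.1404 I₀ · cos²(2°) = 0.1402 I₀.
Ratio = 0.1402 / 0.2813 = 0.4986.

I_new/I_old ≈ 0.499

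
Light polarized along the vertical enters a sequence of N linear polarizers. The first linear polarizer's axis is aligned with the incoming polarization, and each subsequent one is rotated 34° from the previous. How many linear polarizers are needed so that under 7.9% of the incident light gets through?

First polarizer is aligned with the polarization: full transmission.
Each further stage multiplies by cos²(34°) = 0.6873.
After N polarizers: T = 0.6873^(N−1). Require T < 0.079 ⇒ N−1 > ln(0.079)/ln(0.6873) = 6.77, so N−1 ≥ 7 and N = 8.
Check: N=8 gives T = 0.07245 < 0.079; N=7 gives T = 0.1054.

N = 8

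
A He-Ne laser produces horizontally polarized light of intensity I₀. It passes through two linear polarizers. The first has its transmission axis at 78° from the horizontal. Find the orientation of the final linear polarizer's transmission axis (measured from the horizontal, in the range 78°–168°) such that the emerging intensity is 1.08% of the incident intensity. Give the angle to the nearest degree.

θ ≈ 138°

I₁ = I₀ cos²(78° − 0°) = I₀ cos²(78°) = 0.04323 I₀.
Need I₂/I₀ = 0.0108, so cos²(θ − 78°) = 0.0108 / 0.04323 = 0.2498.
θ − 78° = arccos(√0.2498) = 60.0°, giving θ ≈ 78 + 60.0 = 138.0°.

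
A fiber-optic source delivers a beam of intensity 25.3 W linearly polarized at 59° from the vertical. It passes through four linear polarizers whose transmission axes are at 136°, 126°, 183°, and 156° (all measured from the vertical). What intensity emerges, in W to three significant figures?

I₁ = 25.3 W · cos²(77°) = 1.28 W.
I₂ = I₁ · cos²(10°) = 1.28 · 0.9698 = 1.242 W.
I₃ = I₂ · cos²(57°) = 1.242 · 0.2966 = 0.3683 W.
I₄ = I₃ · cos²(27°) = 0.3683 · 0.7939 = 0.2924 W.

I ≈ 0.292 W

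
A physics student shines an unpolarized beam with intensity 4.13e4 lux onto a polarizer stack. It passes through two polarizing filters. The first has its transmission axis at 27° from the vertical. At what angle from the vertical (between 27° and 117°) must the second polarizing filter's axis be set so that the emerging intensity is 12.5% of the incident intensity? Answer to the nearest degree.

Unpolarized light through the first polarizer → I₁ = ½ I₀, now polarized at 27°.
Need I₂/I₀ = 0.125, so cos²(θ − 27°) = 0.125 / 0.5 = 0.25.
θ − 27° = arccos(√0.25) = 60.0°, giving θ ≈ 27 + 60.0 = 87.0°.

θ ≈ 87°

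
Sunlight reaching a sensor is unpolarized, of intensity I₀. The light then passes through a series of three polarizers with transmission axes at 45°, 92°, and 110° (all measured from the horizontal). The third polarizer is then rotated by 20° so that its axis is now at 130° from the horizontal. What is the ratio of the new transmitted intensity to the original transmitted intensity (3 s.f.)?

Before rotation:
Unpolarized light through the first polarizer → I₁ = ½ I₀, now polarized at 45°.
I₂ = I₁ cos²(92° − 45°) = 0.5 I₀ · cos²(47°) = 0.2326 I₀.
I₃ = I₂ cos²(110° − 92°) = 0.2326 I₀ · cos²(18°) = 0.2104 I₀.
After rotation:
Unpolarized light through the first polarizer → I₁ = ½ I₀, now polarized at 45°.
I₂ = I₁ cos²(92° − 45°) = 0.5 I₀ · cos²(47°) = 0.2326 I₀.
I₃ = I₂ cos²(130° − 92°) = 0.2326 I₀ · cos²(38°) = 0.1444 I₀.
Ratio = 0.1444 / 0.2104 = 0.6865.

I_new/I_old ≈ 0.687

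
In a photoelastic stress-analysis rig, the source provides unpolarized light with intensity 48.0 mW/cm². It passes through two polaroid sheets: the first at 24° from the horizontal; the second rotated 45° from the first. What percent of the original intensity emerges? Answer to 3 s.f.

Unpolarized light through the first polarizer → I₁ = 48.0 mW/cm²/2 = 24 mW/cm², polarized at 24°.
I₂ = I₁ · cos²(45°) = 24 · 0.5 = 12 mW/cm².
That is 25% of the incident intensity.

≈ 25.0%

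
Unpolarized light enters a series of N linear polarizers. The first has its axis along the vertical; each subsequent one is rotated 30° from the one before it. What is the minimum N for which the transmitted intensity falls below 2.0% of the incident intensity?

N = 13

First polarizer halves the unpolarized light: factor 1/2.
Each further stage multiplies by cos²(30°) = 0.75.
After N polarizers: T = 0.5·0.75^(N−1). Require T < 0.020 ⇒ N−1 > ln(0.020/0.5)/ln(0.75) = 11.19, so N−1 ≥ 12 and N = 13.
Check: N=13 gives T = 0.01584 < 0.020; N=12 gives T = 0.02112.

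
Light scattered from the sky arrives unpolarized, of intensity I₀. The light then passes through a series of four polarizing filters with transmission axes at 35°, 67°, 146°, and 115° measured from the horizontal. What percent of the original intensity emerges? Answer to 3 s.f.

≈ 0.962%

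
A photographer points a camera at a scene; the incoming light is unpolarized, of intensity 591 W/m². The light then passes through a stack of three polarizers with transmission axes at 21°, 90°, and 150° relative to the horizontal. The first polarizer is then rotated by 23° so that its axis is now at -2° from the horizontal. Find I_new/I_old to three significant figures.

Before rotation:
Unpolarized light through the first polarizer → I₁ = ½ I₀, now polarized at 21°.
I₂ = I₁ cos²(90° − 21°) = 0.5 I₀ · cos²(69°) = 0.06421 I₀.
I₃ = I₂ cos²(150° − 90°) = 0.06421 I₀ · cos²(60°) = 0.01605 I₀.
After rotation:
Unpolarized light through the first polarizer → I₁ = ½ I₀, now polarized at -2°.
Angle between axes 1 and 2: 88°. I₂ = 0.5 I₀ · cos²(88°) = 0.000609 I₀.
I₃ = I₂ cos²(150° − 90°) = 0.000609 I₀ · cos²(60°) = 0.0001522 I₀.
Ratio = 0.0001522 / 0.01605 = 0.009484.

I_new/I_old ≈ 0.00948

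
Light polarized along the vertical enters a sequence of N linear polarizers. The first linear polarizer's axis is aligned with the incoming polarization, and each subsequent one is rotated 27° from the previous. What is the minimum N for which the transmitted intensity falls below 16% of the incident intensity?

N = 9

First polarizer is aligned with the polarization: full transmission.
Each further stage multiplies by cos²(27°) = 0.7939.
After N polarizers: T = 0.7939^(N−1). Require T < 0.16 ⇒ N−1 > ln(0.16)/ln(0.7939) = 7.94, so N−1 ≥ 8 and N = 9.
Check: N=9 gives T = 0.1578 < 0.16; N=8 gives T = 0.1988.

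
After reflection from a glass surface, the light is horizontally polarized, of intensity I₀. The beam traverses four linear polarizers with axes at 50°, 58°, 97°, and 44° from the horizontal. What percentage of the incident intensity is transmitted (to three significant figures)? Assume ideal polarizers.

≈ 8.86%

I₁ = I₀ cos²(50° − 0°) = I₀ cos²(50°) = 0.4132 I₀.
I₂ = I₁ cos²(58° − 50°) = 0.4132 I₀ · cos²(8°) = 0.4052 I₀.
I₃ = I₂ cos²(97° − 58°) = 0.4052 I₀ · cos²(39°) = 0.2447 I₀.
I₄ = I₃ cos²(44° − 97°) = 0.2447 I₀ · cos²(53°) = 0.08863 I₀.
That is 8.863% of the incident intensity.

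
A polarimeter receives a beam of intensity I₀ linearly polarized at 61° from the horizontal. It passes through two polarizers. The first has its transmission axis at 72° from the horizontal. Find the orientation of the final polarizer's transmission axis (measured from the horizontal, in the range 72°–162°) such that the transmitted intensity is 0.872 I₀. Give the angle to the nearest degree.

θ ≈ 90°

By Malus's law, I₁ = I₀ cos²(72° − 61°) = I₀ cos²(11°) = 0.9636 I₀.
Need I₂/I₀ = 0.872, so cos²(θ − 72°) = 0.872 / 0.9636 = 0.9049.
θ − 72° = arccos(√0.9049) = 18.0°, giving θ ≈ 72 + 18.0 = 90.0°.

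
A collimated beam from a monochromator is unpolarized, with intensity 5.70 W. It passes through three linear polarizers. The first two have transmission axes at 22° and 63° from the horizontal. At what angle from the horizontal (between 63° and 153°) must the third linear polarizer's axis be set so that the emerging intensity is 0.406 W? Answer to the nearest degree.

Unpolarized light through the first polarizer → I₁ = ½ I₀, now polarized at 22°.
I₂ = I₁ cos²(63° − 22°) = 0.5 I₀ · cos²(41°) = 0.2848 I₀.
Target fraction: 0.406 / 5.70 W = 0.07123 of I₀.
Need I₃/I₀ = 0.07123, so cos²(θ − 63°) = 0.07123 / 0.2848 = 0.2501.
θ − 63° = arccos(√0.2501) = 60.0°, giving θ ≈ 63 + 60.0 = 123.0°.

θ ≈ 123°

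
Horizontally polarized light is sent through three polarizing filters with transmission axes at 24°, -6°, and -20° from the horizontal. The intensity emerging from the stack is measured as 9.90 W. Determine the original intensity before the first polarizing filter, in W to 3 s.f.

I₀ ≈ 16.8 W

I₁ = I₀ cos²(24° − 0°) = I₀ cos²(24°) = 0.8346 I₀.
I₂ = I₁ cos²(-6° − 24°) = 0.8346 I₀ · cos²(30°) = 0.6259 I₀.
I₃ = I₂ cos²(-20° + 6°) = 0.6259 I₀ · cos²(14°) = 0.5893 I₀.
So 9.90 W = 0.5893 I₀, giving I₀ = 9.90/0.5893 = 16.8 W.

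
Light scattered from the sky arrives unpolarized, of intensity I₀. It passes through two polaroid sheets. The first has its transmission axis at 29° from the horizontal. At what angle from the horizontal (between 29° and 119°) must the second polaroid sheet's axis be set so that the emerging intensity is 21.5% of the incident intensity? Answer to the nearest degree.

θ ≈ 78°

Unpolarized light through the first polarizer → I₁ = ½ I₀, now polarized at 29°.
Need I₂/I₀ = 0.215, so cos²(θ − 29°) = 0.215 / 0.5 = 0.43.
θ − 29° = arccos(√0.43) = 49.0°, giving θ ≈ 29 + 49.0 = 78.0°.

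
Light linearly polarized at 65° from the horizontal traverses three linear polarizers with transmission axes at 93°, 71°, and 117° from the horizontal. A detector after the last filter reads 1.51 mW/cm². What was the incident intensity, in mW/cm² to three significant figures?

By Malus's law, I₁ = I₀ cos²(93° − 65°) = I₀ cos²(28°) = 0.7796 I₀.
I₂ = I₁ cos²(71° − 93°) = 0.7796 I₀ · cos²(22°) = 0.6702 I₀.
I₃ = I₂ cos²(117° − 71°) = 0.6702 I₀ · cos²(46°) = 0.3234 I₀.
So 1.51 mW/cm² = 0.3234 I₀, giving I₀ = 1.51/0.3234 = 4.669 mW/cm².

I₀ ≈ 4.67 mW/cm²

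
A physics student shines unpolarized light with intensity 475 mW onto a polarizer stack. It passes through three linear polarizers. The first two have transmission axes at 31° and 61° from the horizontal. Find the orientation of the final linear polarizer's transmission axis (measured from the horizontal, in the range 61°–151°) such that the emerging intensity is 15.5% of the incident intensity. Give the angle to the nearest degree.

θ ≈ 111°

Unpolarized light through the first polarizer → I₁ = ½ I₀, now polarized at 31°.
I₂ = I₁ cos²(61° − 31°) = 0.5 I₀ · cos²(30°) = 0.375 I₀.
Need I₃/I₀ = 0.155, so cos²(θ − 61°) = 0.155 / 0.375 = 0.4133.
θ − 61° = arccos(√0.4133) = 50.0°, giving θ ≈ 61 + 50.0 = 111.0°.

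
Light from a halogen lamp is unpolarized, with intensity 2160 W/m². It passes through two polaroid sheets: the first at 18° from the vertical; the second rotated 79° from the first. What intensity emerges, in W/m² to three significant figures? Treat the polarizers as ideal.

Unpolarized light through the first polarizer → I₁ = 2160 W/m²/2 = 1080 W/m², polarized at 18°.
I₂ = I₁ · cos²(79°) = 1080 · 0.03641 = 39.32 W/m².

I ≈ 39.3 W/m²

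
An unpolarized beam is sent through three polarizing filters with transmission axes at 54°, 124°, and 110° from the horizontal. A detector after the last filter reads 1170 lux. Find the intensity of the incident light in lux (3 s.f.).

I₀ ≈ 2.12e4 lux

Unpolarized light through the first polarizer → I₁ = ½ I₀, now polarized at 54°.
I₂ = I₁ cos²(124° − 54°) = 0.5 I₀ · cos²(70°) = 0.05849 I₀.
I₃ = I₂ cos²(110° − 124°) = 0.05849 I₀ · cos²(14°) = 0.05507 I₀.
So 1170 lux = 0.05507 I₀, giving I₀ = 1170/0.05507 = 2.125e+04 lux.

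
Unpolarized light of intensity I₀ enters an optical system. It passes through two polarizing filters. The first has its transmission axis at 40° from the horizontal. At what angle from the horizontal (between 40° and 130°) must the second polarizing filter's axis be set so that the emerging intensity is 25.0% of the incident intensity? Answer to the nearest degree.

θ ≈ 85°

Unpolarized light through the first polarizer → I₁ = ½ I₀, now polarized at 40°.
Need I₂/I₀ = 0.25, so cos²(θ − 40°) = 0.25 / 0.5 = 0.5.
θ − 40° = arccos(√0.5) = 45.0°, giving θ ≈ 40 + 45.0 = 85.0°.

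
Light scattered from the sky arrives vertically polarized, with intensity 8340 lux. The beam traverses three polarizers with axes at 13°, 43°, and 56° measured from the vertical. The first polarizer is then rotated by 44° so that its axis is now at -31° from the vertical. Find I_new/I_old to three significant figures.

I_new/I_old ≈ 0.0784

Before rotation:
By Malus's law, I₁ = I₀ cos²(13° − 0°) = I₀ cos²(13°) = 0.9494 I₀.
I₂ = I₁ cos²(43° − 13°) = 0.9494 I₀ · cos²(30°) = 0.712 I₀.
I₃ = I₂ cos²(56° − 43°) = 0.712 I₀ · cos²(13°) = 0.676 I₀.
After rotation:
I₁ = I₀ cos²(-31° − 0°) = I₀ cos²(31°) = 0.7347 I₀.
I₂ = I₁ cos²(43° + 31°) = 0.7347 I₀ · cos²(74°) = 0.05582 I₀.
I₃ = I₂ cos²(56° − 43°) = 0.05582 I₀ · cos²(13°) = 0.053 I₀.
Ratio = 0.053 / 0.676 = 0.0784.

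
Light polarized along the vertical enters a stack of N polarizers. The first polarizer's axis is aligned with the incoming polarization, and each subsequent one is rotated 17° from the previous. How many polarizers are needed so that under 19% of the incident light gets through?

N = 20

First polarizer is aligned with the polarization: full transmission.
Each further stage multiplies by cos²(17°) = 0.9145.
After N polarizers: T = 0.9145^(N−1). Require T < 0.19 ⇒ N−1 > ln(0.19)/ln(0.9145) = 18.59, so N−1 ≥ 19 and N = 20.
Check: N=20 gives T = 0.1831 < 0.19; N=19 gives T = 0.2002.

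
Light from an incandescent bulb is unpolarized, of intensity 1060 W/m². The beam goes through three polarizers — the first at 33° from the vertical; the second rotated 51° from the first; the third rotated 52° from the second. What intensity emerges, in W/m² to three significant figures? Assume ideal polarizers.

Unpolarized light through the first polarizer → I₁ = 1060 W/m²/2 = 530 W/m², polarized at 33°.
I₂ = I₁ · cos²(51°) = 530 · 0.396 = 209.9 W/m².
I₃ = I₂ · cos²(52°) = 209.9 · 0.379 = 79.56 W/m².

I ≈ 79.6 W/m²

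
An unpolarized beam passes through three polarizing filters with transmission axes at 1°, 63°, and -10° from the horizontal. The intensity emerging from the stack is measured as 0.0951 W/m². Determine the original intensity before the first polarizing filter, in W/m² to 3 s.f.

Unpolarized light through the first polarizer → I₁ = ½ I₀, now polarized at 1°.
I₂ = I₁ cos²(63° − 1°) = 0.5 I₀ · cos²(62°) = 0.1102 I₀.
I₃ = I₂ cos²(-10° − 63°) = 0.1102 I₀ · cos²(73°) = 0.00942 I₀.
So 0.0951 W/m² = 0.00942 I₀, giving I₀ = 0.0951/0.00942 = 10.1 W/m².

I₀ ≈ 10.1 W/m²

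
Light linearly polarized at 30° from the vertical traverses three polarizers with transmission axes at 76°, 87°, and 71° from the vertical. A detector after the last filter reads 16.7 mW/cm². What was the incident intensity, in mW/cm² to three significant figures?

By Malus's law, I₁ = I₀ cos²(76° − 30°) = I₀ cos²(46°) = 0.4826 I₀.
I₂ = I₁ cos²(87° − 76°) = 0.4826 I₀ · cos²(11°) = 0.465 I₀.
I₃ = I₂ cos²(71° − 87°) = 0.465 I₀ · cos²(16°) = 0.4297 I₀.
So 16.7 mW/cm² = 0.4297 I₀, giving I₀ = 16.7/0.4297 = 38.87 mW/cm².

I₀ ≈ 38.9 mW/cm²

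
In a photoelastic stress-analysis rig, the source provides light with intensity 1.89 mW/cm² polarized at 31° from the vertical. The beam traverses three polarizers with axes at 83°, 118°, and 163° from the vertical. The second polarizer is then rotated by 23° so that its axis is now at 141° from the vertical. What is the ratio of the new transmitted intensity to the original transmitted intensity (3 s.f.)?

Before rotation:
I₁ = I₀ cos²(83° − 31°) = I₀ cos²(52°) = 0.379 I₀.
I₂ = I₁ cos²(118° − 83°) = 0.379 I₀ · cos²(35°) = 0.2543 I₀.
I₃ = I₂ cos²(163° − 118°) = 0.2543 I₀ · cos²(45°) = 0.1272 I₀.
After rotation:
I₁ = I₀ cos²(83° − 31°) = I₀ cos²(52°) = 0.379 I₀.
I₂ = I₁ cos²(141° − 83°) = 0.379 I₀ · cos²(58°) = 0.1064 I₀.
I₃ = I₂ cos²(163° − 141°) = 0.1064 I₀ · cos²(22°) = 0.0915 I₀.
Ratio = 0.0915 / 0.1272 = 0.7195.

I_new/I_old ≈ 0.720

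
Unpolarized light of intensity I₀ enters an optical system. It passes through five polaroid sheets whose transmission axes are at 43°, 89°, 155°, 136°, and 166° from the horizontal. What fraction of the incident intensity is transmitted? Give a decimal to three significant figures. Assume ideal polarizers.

≈ 0.0268 I₀

Unpolarized light through the first polarizer → I₁ = ½ I₀, now polarized at 43°.
I₂ = I₁ cos²(89° − 43°) = 0.5 I₀ · cos²(46°) = 0.2413 I₀.
I₃ = I₂ cos²(155° − 89°) = 0.2413 I₀ · cos²(66°) = 0.03992 I₀.
I₄ = I₃ cos²(136° − 155°) = 0.03992 I₀ · cos²(19°) = 0.03568 I₀.
I₅ = I₄ cos²(166° − 136°) = 0.03568 I₀ · cos²(30°) = 0.02676 I₀.
Transmitted fraction = 0.02676.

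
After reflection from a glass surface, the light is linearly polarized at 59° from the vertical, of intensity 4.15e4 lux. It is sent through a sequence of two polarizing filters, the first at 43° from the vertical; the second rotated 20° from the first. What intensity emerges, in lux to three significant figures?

I₁ = 4.15e4 lux · cos²(16°) = 3.835e+04 lux.
I₂ = I₁ · cos²(20°) = 3.835e+04 · 0.883 = 3.386e+04 lux.

I ≈ 3.39e4 lux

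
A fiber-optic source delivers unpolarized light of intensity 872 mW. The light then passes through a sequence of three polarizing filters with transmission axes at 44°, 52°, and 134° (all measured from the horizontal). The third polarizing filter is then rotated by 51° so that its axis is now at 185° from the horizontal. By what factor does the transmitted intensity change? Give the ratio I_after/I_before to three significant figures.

Before rotation:
Unpolarized light through the first polarizer → I₁ = ½ I₀, now polarized at 44°.
I₂ = I₁ cos²(52° − 44°) = 0.5 I₀ · cos²(8°) = 0.4903 I₀.
I₃ = I₂ cos²(134° − 52°) = 0.4903 I₀ · cos²(82°) = 0.009497 I₀.
After rotation:
Unpolarized light through the first polarizer → I₁ = ½ I₀, now polarized at 44°.
I₂ = I₁ cos²(52° − 44°) = 0.5 I₀ · cos²(8°) = 0.4903 I₀.
Angle between axes 2 and 3: 47°. I₃ = 0.4903 I₀ · cos²(47°) = 0.2281 I₀.
Ratio = 0.2281 / 0.009497 = 24.01.

I_new/I_old ≈ 24.0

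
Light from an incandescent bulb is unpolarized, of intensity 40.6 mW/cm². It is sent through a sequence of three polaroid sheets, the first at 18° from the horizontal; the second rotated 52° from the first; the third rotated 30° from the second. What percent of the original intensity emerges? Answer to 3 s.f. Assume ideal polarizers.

Unpolarized light through the first polarizer → I₁ = 40.6 mW/cm²/2 = 20.3 mW/cm², polarized at 18°.
I₂ = I₁ · cos²(52°) = 20.3 · 0.379 = 7.694 mW/cm².
I₃ = I₂ · cos²(30°) = 7.694 · 0.75 = 5.771 mW/cm².
That is 14.21% of the incident intensity.

≈ 14.2%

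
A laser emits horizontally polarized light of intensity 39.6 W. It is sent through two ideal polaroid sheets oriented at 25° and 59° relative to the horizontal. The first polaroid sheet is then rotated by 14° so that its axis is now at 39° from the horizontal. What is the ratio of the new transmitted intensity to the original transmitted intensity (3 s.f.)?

I_new/I_old ≈ 0.945

Before rotation:
By Malus's law, I₁ = I₀ cos²(25° − 0°) = I₀ cos²(25°) = 0.8214 I₀.
I₂ = I₁ cos²(59° − 25°) = 0.8214 I₀ · cos²(34°) = 0.5645 I₀.
After rotation:
I₁ = I₀ cos²(39° − 0°) = I₀ cos²(39°) = 0.604 I₀.
I₂ = I₁ cos²(59° − 39°) = 0.604 I₀ · cos²(20°) = 0.5333 I₀.
Ratio = 0.5333 / 0.5645 = 0.9447.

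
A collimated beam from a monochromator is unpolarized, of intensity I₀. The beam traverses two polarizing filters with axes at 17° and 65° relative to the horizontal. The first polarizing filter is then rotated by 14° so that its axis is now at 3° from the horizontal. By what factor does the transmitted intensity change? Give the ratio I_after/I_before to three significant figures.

Before rotation:
Unpolarized light through the first polarizer → I₁ = ½ I₀, now polarized at 17°.
I₂ = I₁ cos²(65° − 17°) = 0.5 I₀ · cos²(48°) = 0.2239 I₀.
After rotation:
Unpolarized light through the first polarizer → I₁ = ½ I₀, now polarized at 3°.
I₂ = I₁ cos²(65° − 3°) = 0.5 I₀ · cos²(62°) = 0.1102 I₀.
Ratio = 0.1102 / 0.2239 = 0.4923.

I_new/I_old ≈ 0.492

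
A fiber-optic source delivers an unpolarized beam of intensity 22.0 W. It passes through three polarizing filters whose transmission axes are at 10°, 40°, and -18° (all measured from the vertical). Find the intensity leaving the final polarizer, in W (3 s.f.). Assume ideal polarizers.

Unpolarized light through the first polarizer → I₁ = 22.0 W/2 = 11 W, polarized at 10°.
I₂ = I₁ · cos²(30°) = 11 · 0.75 = 8.25 W.
I₃ = I₂ · cos²(58°) = 8.25 · 0.2808 = 2.317 W.

I ≈ 2.32 W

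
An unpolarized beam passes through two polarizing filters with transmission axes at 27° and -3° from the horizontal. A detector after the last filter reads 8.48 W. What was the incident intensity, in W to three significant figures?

Unpolarized light through the first polarizer → I₁ = ½ I₀, now polarized at 27°.
I₂ = I₁ cos²(-3° − 27°) = 0.5 I₀ · cos²(30°) = 0.375 I₀.
So 8.48 W = 0.375 I₀, giving I₀ = 8.48/0.375 = 22.61 W.

I₀ ≈ 22.6 W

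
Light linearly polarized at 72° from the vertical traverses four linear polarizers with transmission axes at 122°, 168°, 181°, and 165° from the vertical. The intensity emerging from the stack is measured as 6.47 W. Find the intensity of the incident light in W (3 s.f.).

I₀ ≈ 37.0 W

By Malus's law, I₁ = I₀ cos²(122° − 72°) = I₀ cos²(50°) = 0.4132 I₀.
I₂ = I₁ cos²(168° − 122°) = 0.4132 I₀ · cos²(46°) = 0.1994 I₀.
I₃ = I₂ cos²(181° − 168°) = 0.1994 I₀ · cos²(13°) = 0.1893 I₀.
I₄ = I₃ cos²(165° − 181°) = 0.1893 I₀ · cos²(16°) = 0.1749 I₀.
So 6.47 W = 0.1749 I₀, giving I₀ = 6.47/0.1749 = 36.99 W.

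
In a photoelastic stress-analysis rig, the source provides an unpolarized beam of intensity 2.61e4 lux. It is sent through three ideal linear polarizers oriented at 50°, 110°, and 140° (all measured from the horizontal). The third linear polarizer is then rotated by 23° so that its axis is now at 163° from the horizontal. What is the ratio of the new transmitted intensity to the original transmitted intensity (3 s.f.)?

Before rotation:
Unpolarized light through the first polarizer → I₁ = ½ I₀, now polarized at 50°.
I₂ = I₁ cos²(110° − 50°) = 0.5 I₀ · cos²(60°) = 0.125 I₀.
I₃ = I₂ cos²(140° − 110°) = 0.125 I₀ · cos²(30°) = 0.09375 I₀.
After rotation:
Unpolarized light through the first polarizer → I₁ = ½ I₀, now polarized at 50°.
I₂ = I₁ cos²(110° − 50°) = 0.5 I₀ · cos²(60°) = 0.125 I₀.
I₃ = I₂ cos²(163° − 110°) = 0.125 I₀ · cos²(53°) = 0.04527 I₀.
Ratio = 0.04527 / 0.09375 = 0.4829.

I_new/I_old ≈ 0.483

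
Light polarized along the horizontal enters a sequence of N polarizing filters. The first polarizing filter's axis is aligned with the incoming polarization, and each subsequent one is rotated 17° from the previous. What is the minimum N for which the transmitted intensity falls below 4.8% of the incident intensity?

First polarizer is aligned with the polarization: full transmission.
Each further stage multiplies by cos²(17°) = 0.9145.
After N polarizers: T = 0.9145^(N−1). Require T < 0.048 ⇒ N−1 > ln(0.048)/ln(0.9145) = 33.98, so N−1 ≥ 34 and N = 35.
Check: N=35 gives T = 0.04792 < 0.048; N=34 gives T = 0.0524.

N = 35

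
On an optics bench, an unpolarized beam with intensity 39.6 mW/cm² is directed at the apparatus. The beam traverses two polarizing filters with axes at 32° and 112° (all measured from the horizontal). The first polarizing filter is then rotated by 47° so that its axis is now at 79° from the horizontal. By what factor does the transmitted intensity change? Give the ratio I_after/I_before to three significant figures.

I_new/I_old ≈ 23.3

Before rotation:
Unpolarized light through the first polarizer → I₁ = ½ I₀, now polarized at 32°.
I₂ = I₁ cos²(112° − 32°) = 0.5 I₀ · cos²(80°) = 0.01508 I₀.
After rotation:
Unpolarized light through the first polarizer → I₁ = ½ I₀, now polarized at 79°.
I₂ = I₁ cos²(112° − 79°) = 0.5 I₀ · cos²(33°) = 0.3517 I₀.
Ratio = 0.3517 / 0.01508 = 23.33.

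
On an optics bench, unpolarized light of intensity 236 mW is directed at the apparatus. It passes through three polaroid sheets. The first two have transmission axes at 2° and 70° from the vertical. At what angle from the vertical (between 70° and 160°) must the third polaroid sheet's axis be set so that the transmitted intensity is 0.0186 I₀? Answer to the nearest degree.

θ ≈ 129°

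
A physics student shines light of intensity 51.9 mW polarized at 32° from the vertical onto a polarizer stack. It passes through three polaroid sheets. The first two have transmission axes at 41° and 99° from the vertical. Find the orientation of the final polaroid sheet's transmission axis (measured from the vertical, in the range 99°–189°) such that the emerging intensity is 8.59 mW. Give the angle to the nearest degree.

I₁ = I₀ cos²(41° − 32°) = I₀ cos²(9°) = 0.9755 I₀.
I₂ = I₁ cos²(99° − 41°) = 0.9755 I₀ · cos²(58°) = 0.2739 I₀.
Target fraction: 8.59 / 51.9 mW = 0.1655 of I₀.
Need I₃/I₀ = 0.1655, so cos²(θ − 99°) = 0.1655 / 0.2739 = 0.6042.
θ − 99° = arccos(√0.6042) = 39.0°, giving θ ≈ 99 + 39.0 = 138.0°.

θ ≈ 138°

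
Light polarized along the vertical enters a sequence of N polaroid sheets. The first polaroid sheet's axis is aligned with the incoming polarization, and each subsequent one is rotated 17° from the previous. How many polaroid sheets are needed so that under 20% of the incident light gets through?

N = 20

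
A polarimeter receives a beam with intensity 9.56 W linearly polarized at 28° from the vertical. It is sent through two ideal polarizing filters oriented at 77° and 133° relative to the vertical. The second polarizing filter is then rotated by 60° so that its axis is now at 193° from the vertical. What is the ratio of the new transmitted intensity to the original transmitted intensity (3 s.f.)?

Before rotation:
I₁ = I₀ cos²(77° − 28°) = I₀ cos²(49°) = 0.4304 I₀.
I₂ = I₁ cos²(133° − 77°) = 0.4304 I₀ · cos²(56°) = 0.1346 I₀.
After rotation:
I₁ = I₀ cos²(77° − 28°) = I₀ cos²(49°) = 0.4304 I₀.
Angle between axes 1 and 2: 64°. I₂ = 0.4304 I₀ · cos²(64°) = 0.08271 I₀.
Ratio = 0.08271 / 0.1346 = 0.6146.

I_new/I_old ≈ 0.615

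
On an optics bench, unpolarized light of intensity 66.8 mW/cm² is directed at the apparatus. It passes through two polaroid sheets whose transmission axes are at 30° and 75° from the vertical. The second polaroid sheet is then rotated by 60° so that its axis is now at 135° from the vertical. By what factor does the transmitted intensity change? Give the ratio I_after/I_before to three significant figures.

Before rotation:
Unpolarized light through the first polarizer → I₁ = ½ I₀, now polarized at 30°.
I₂ = I₁ cos²(75° − 30°) = 0.5 I₀ · cos²(45°) = 0.25 I₀.
After rotation:
Unpolarized light through the first polarizer → I₁ = ½ I₀, now polarized at 30°.
Angle between axes 1 and 2: 75°. I₂ = 0.5 I₀ · cos²(75°) = 0.03349 I₀.
Ratio = 0.03349 / 0.25 = 0.134.

I_new/I_old ≈ 0.134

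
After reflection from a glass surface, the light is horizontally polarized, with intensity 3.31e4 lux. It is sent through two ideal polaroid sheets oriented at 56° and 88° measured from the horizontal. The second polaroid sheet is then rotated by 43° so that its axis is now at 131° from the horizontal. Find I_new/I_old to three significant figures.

I_new/I_old ≈ 0.0931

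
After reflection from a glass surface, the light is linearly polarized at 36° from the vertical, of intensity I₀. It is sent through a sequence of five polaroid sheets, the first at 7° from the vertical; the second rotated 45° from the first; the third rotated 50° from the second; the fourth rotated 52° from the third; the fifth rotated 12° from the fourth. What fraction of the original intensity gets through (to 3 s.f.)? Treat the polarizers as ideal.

I₁ = I₀ cos²(7° − 36°) = I₀ cos²(29°) = 0.765 I₀.
I₂ = I₁ cos²(45°) = 0.765 · 0.5 I₀ = 0.3825 I₀.
I₃ = I₂ cos²(50°) = 0.3825 · 0.4132 I₀ = 0.158 I₀.
I₄ = I₃ cos²(52°) = 0.158 · 0.379 I₀ = 0.0599 I₀.
I₅ = I₄ cos²(12°) = 0.0599 · 0.9568 I₀ = 0.05731 I₀.
Transmitted fraction = 0.05731.

≈ 0.0573 I₀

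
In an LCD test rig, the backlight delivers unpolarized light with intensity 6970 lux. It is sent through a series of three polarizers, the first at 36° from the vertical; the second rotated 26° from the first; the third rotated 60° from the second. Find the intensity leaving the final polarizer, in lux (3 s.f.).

I ≈ 704 lux

Unpolarized light through the first polarizer → I₁ = 6970 lux/2 = 3485 lux, polarized at 36°.
I₂ = I₁ · cos²(26°) = 3485 · 0.8078 = 2815 lux.
I₃ = I₂ · cos²(60°) = 2815 · 0.25 = 703.8 lux.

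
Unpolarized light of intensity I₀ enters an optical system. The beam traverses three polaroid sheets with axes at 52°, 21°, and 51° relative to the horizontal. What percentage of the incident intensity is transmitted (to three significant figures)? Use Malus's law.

≈ 27.6%

Unpolarized light through the first polarizer → I₁ = ½ I₀, now polarized at 52°.
I₂ = I₁ cos²(21° − 52°) = 0.5 I₀ · cos²(31°) = 0.3674 I₀.
I₃ = I₂ cos²(51° − 21°) = 0.3674 I₀ · cos²(30°) = 0.2755 I₀.
That is 27.55% of the incident intensity.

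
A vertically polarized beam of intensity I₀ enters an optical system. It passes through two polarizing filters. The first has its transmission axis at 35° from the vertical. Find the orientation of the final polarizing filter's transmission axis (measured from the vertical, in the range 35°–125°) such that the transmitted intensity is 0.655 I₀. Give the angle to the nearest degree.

θ ≈ 44°

I₁ = I₀ cos²(35° − 0°) = I₀ cos²(35°) = 0.671 I₀.
Need I₂/I₀ = 0.655, so cos²(θ − 35°) = 0.655 / 0.671 = 0.9761.
θ − 35° = arccos(√0.9761) = 8.9°, giving θ ≈ 35 + 8.9 = 43.9°.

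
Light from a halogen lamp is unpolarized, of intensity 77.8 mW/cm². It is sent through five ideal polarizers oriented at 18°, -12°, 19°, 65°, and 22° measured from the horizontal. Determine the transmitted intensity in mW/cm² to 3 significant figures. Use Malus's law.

Unpolarized light through the first polarizer → I₁ = 77.8 mW/cm²/2 = 38.9 mW/cm², polarized at 18°.
I₂ = I₁ · cos²(30°) = 38.9 · 0.75 = 29.18 mW/cm².
I₃ = I₂ · cos²(31°) = 29.18 · 0.7347 = 21.44 mW/cm².
I₄ = I₃ · cos²(46°) = 21.44 · 0.4826 = 10.34 mW/cm².
I₅ = I₄ · cos²(43°) = 10.34 · 0.5349 = 5.533 mW/cm².

I ≈ 5.53 mW/cm²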